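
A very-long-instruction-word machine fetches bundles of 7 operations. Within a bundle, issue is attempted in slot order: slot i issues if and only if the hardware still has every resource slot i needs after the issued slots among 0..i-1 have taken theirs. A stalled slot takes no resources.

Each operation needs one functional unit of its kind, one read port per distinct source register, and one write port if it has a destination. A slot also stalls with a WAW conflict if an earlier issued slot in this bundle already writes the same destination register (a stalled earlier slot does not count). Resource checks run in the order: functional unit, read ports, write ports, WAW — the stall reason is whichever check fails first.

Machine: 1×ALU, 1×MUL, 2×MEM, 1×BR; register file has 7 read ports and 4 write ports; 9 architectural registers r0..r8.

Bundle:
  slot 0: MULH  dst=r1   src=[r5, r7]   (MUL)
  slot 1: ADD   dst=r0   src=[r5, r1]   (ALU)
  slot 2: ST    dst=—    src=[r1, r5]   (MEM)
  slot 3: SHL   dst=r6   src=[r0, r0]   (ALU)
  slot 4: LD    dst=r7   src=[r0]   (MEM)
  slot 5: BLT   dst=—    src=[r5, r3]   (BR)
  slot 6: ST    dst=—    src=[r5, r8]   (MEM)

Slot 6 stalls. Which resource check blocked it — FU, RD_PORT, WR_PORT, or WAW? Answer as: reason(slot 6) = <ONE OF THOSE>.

[0] MUL needs rd=2 wr=1: ok; after: ALU=1 MUL=0 MEM=2 BR=1, R=5, W=3
[1] ALU needs rd=2 wr=1: ok; after: ALU=0 MUL=0 MEM=2 BR=1, R=3, W=2
[2] MEM needs rd=2 wr=0: ok; after: ALU=0 MUL=0 MEM=1 BR=1, R=1, W=2
[3] ALU needs rd=1 wr=1: FU; after: ALU=0 MUL=0 MEM=1 BR=1, R=1, W=2
[4] MEM needs rd=1 wr=1: ok; after: ALU=0 MUL=0 MEM=0 BR=1, R=0, W=1
[5] BR needs rd=2 wr=0: RD_PORT; after: ALU=0 MUL=0 MEM=0 BR=1, R=0, W=1
[6] MEM needs rd=2 wr=0: FU; after: ALU=0 MUL=0 MEM=0 BR=1, R=0, W=1

reason(slot 6) = FU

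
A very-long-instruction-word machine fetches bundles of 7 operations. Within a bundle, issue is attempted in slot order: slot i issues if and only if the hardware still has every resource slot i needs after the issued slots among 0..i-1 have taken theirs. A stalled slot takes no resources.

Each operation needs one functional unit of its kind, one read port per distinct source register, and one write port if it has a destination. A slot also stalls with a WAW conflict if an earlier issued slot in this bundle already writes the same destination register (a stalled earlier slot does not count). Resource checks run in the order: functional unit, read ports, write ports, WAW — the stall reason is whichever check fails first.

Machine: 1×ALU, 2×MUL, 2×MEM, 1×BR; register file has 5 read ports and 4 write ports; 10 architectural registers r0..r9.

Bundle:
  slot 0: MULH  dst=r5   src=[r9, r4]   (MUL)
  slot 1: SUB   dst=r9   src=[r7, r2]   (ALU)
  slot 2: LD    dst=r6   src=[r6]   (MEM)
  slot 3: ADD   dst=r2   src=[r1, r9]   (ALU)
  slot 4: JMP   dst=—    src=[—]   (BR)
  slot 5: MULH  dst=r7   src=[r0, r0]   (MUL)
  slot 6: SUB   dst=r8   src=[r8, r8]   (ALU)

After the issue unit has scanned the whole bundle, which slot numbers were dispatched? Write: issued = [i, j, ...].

(0) want 1×MUL +2rd +1wr — yes → AL1|MU1|ME2|BR1|rd3|wr3
(1) want 1×ALU +2rd +1wr — yes → AL0|MU1|ME2|BR1|rd1|wr2
(2) want 1×MEM +1rd +1wr — yes → AL0|MU1|ME1|BR1|rd0|wr1
(3) want 1×ALU +2rd +1wr — FU → AL0|MU1|ME1|BR1|rd0|wr1
(4) want 1×BR +0rd +0wr — yes → AL0|MU1|ME1|BR0|rd0|wr1
(5) want 1×MUL +1rd +1wr — RD_PORT → AL0|MU1|ME1|BR0|rd0|wr1
(6) want 1×ALU +1rd +1wr — FU → AL0|MU1|ME1|BR0|rd0|wr1

issued = [0, 1, 2, 4]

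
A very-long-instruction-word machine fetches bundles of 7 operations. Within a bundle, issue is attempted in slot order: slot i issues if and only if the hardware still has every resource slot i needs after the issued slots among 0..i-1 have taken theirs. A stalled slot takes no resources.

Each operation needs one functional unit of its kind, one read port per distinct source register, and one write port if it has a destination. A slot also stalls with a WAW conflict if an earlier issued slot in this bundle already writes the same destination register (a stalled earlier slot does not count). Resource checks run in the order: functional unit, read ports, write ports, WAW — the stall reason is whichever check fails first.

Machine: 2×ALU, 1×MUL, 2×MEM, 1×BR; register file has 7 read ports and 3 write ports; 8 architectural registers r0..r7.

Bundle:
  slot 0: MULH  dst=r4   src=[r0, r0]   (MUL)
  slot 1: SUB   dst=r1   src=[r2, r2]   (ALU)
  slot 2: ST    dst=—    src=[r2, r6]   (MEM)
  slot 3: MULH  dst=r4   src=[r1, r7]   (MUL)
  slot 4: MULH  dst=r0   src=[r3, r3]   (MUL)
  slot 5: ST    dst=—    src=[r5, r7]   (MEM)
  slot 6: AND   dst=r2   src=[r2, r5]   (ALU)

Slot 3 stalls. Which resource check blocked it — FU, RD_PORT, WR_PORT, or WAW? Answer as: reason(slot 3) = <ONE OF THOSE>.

#0 MUL src=r0,r0 dispatched  <A:2 Mu:0 Ld:2 B:1 rd:6 wr:2>
#1 ALU src=r2,r2 dispatched  <A:1 Mu:0 Ld:2 B:1 rd:5 wr:1>
#2 MEM src=r2,r6 dispatched  <A:1 Mu:0 Ld:1 B:1 rd:3 wr:1>
#3 MUL src=r1,r7 held:FU  <A:1 Mu:0 Ld:1 B:1 rd:3 wr:1>
#4 MUL src=r3,r3 held:FU  <A:1 Mu:0 Ld:1 B:1 rd:3 wr:1>
#5 MEM src=r5,r7 dispatched  <A:1 Mu:0 Ld:0 B:1 rd:1 wr:1>
#6 ALU src=r2,r5 held:RD_PORT  <A:1 Mu:0 Ld:0 B:1 rd:1 wr:1>

reason(slot 3) = FU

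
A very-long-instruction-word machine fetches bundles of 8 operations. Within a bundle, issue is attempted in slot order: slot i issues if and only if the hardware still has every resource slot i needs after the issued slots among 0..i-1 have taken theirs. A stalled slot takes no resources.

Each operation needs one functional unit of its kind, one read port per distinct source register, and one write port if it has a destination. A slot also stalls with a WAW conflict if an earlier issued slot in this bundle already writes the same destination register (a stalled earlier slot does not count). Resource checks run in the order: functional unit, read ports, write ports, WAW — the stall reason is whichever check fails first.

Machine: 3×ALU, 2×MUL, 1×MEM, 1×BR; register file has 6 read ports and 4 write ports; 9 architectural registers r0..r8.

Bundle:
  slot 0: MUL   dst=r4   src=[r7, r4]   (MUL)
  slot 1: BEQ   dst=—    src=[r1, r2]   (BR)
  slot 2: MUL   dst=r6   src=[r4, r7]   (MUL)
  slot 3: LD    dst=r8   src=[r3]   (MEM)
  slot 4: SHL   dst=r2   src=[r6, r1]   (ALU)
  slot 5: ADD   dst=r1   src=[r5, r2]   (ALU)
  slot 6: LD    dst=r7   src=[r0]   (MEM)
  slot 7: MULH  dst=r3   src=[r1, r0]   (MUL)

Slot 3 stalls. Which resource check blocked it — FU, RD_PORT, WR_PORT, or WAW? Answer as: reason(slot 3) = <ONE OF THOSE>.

reason(slot 3) = RD_PORT

#0 MUL src=r7,r4 dispatched  <A:3 Mu:1 Ld:1 B:1 rd:4 wr:3>
#1 BR src=r1,r2 dispatched  <A:3 Mu:1 Ld:1 B:0 rd:2 wr:3>
#2 MUL src=r4,r7 dispatched  <A:3 Mu:0 Ld:1 B:0 rd:0 wr:2>
#3 MEM src=r3 held:RD_PORT  <A:3 Mu:0 Ld:1 B:0 rd:0 wr:2>
#4 ALU src=r6,r1 held:RD_PORT  <A:3 Mu:0 Ld:1 B:0 rd:0 wr:2>
#5 ALU src=r5,r2 held:RD_PORT  <A:3 Mu:0 Ld:1 B:0 rd:0 wr:2>
#6 MEM src=r0 held:RD_PORT  <A:3 Mu:0 Ld:1 B:0 rd:0 wr:2>
#7 MUL src=r1,r0 held:FU  <A:3 Mu:0 Ld:1 B:0 rd:0 wr:2>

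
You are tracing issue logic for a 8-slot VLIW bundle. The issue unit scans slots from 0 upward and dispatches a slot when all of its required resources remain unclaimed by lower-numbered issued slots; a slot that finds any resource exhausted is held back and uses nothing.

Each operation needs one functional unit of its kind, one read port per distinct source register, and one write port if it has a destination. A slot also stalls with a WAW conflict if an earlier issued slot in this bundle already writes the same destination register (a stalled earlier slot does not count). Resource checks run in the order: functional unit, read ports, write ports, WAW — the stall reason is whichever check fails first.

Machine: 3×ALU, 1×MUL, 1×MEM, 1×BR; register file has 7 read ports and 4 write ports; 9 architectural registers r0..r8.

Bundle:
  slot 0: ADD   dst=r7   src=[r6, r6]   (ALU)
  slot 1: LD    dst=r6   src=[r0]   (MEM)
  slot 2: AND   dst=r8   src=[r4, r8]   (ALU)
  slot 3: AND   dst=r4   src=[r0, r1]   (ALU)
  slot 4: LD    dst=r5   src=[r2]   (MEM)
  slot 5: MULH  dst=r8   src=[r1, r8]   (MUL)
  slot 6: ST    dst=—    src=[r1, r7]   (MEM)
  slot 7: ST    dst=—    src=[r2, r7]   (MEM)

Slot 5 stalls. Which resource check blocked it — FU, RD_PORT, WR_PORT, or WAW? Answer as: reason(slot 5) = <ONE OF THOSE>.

  0. ALU→r7 ⇒ go  {2A/1Mu/1Ld/1B | 6r 3w}
  1. MEM→r6 ⇒ go  {2A/1Mu/0Ld/1B | 5r 2w}
  2. ALU→r8 ⇒ go  {1A/1Mu/0Ld/1B | 3r 1w}
  3. ALU→r4 ⇒ go  {0A/1Mu/0Ld/1B | 1r 0w}
  4. MEM→r5 ⇒ no(FU)  {0A/1Mu/0Ld/1B | 1r 0w}
  5. MUL→r8 ⇒ no(RD_PORT)  {0A/1Mu/0Ld/1B | 1r 0w}
  6. MEM ⇒ no(FU)  {0A/1Mu/0Ld/1B | 1r 0w}
  7. MEM ⇒ no(FU)  {0A/1Mu/0Ld/1B | 1r 0w}

reason(slot 5) = RD_PORT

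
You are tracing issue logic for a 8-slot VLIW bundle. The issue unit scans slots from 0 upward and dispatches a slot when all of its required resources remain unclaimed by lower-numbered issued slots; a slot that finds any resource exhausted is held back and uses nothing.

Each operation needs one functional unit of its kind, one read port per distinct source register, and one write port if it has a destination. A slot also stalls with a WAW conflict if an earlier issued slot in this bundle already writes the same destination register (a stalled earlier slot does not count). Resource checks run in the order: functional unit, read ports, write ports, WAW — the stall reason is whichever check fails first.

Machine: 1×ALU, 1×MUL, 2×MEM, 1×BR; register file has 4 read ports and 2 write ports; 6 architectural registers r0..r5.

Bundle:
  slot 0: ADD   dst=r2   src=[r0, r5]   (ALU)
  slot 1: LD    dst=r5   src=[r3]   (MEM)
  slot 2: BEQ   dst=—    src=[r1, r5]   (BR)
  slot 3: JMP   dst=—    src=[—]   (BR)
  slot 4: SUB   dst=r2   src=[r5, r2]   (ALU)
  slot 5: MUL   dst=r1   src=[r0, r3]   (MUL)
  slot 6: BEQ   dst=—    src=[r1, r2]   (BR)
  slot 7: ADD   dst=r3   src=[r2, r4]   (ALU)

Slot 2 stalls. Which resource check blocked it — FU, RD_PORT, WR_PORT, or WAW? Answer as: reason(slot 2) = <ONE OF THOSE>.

reason(slot 2) = RD_PORT

  0. ALU→r2 ⇒ go  {0A/1Mu/2Ld/1B | 2r 1w}
  1. MEM→r5 ⇒ go  {0A/1Mu/1Ld/1B | 1r 0w}
  2. BR ⇒ no(RD_PORT)  {0A/1Mu/1Ld/1B | 1r 0w}
  3. BR ⇒ go  {0A/1Mu/1Ld/0B | 1r 0w}
  4. ALU→r2 ⇒ no(FU)  {0A/1Mu/1Ld/0B | 1r 0w}
  5. MUL→r1 ⇒ no(RD_PORT)  {0A/1Mu/1Ld/0B | 1r 0w}
  6. BR ⇒ no(FU)  {0A/1Mu/1Ld/0B | 1r 0w}
  7. ALU→r3 ⇒ no(FU)  {0A/1Mu/1Ld/0B | 1r 0w}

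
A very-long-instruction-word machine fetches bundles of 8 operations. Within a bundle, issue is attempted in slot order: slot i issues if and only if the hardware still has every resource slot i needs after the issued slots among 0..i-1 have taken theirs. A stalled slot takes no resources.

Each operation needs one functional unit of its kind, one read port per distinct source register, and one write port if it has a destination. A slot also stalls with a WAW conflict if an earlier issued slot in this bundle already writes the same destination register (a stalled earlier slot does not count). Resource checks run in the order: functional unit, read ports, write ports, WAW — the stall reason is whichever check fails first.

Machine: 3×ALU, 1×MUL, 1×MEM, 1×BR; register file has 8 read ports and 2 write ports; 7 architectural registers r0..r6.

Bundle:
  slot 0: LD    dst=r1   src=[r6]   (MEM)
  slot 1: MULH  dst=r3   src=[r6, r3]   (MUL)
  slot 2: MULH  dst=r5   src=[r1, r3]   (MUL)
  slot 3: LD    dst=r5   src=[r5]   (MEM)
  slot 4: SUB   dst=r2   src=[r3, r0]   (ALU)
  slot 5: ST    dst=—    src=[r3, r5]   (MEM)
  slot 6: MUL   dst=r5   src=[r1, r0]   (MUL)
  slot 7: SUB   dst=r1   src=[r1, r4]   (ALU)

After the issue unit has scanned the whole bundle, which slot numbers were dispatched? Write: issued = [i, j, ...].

issued = [0, 1]

(0) want 1×MEM +1rd +1wr — yes → AL3|MU1|ME0|BR1|rd7|wr1
(1) want 1×MUL +2rd +1wr — yes → AL3|MU0|ME0|BR1|rd5|wr0
(2) want 1×MUL +2rd +1wr — FU → AL3|MU0|ME0|BR1|rd5|wr0
(3) want 1×MEM +1rd +1wr — FU → AL3|MU0|ME0|BR1|rd5|wr0
(4) want 1×ALU +2rd +1wr — WR_PORT → AL3|MU0|ME0|BR1|rd5|wr0
(5) want 1×MEM +2rd +0wr — FU → AL3|MU0|ME0|BR1|rd5|wr0
(6) want 1×MUL +2rd +1wr — FU → AL3|MU0|ME0|BR1|rd5|wr0
(7) want 1×ALU +2rd +1wr — WR_PORT → AL3|MU0|ME0|BR1|rd5|wr0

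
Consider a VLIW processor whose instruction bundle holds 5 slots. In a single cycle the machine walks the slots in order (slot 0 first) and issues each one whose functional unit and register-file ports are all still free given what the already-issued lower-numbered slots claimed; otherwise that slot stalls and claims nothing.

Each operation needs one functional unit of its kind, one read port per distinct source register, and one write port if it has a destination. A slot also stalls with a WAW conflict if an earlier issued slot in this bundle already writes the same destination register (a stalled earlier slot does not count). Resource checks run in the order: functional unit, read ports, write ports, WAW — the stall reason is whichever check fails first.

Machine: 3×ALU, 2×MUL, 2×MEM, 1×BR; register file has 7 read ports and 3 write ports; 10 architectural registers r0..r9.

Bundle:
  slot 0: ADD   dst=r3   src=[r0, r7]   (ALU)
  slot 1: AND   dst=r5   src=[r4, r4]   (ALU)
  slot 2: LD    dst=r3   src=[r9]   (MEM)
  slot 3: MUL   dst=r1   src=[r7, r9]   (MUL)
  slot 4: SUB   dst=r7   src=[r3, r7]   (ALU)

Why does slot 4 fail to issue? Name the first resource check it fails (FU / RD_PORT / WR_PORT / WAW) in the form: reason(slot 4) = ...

reason(slot 4) = WR_PORT

  0. ALU→r3 ⇒ go  {2A/2Mu/2Ld/1B | 5r 2w}
  1. ALU→r5 ⇒ go  {1A/2Mu/2Ld/1B | 4r 1w}
  2. MEM→r3 ⇒ no(WAW)  {1A/2Mu/2Ld/1B | 4r 1w}
  3. MUL→r1 ⇒ go  {1A/1Mu/2Ld/1B | 2r 0w}
  4. ALU→r7 ⇒ no(WR_PORT)  {1A/1Mu/2Ld/1B | 2r 0w}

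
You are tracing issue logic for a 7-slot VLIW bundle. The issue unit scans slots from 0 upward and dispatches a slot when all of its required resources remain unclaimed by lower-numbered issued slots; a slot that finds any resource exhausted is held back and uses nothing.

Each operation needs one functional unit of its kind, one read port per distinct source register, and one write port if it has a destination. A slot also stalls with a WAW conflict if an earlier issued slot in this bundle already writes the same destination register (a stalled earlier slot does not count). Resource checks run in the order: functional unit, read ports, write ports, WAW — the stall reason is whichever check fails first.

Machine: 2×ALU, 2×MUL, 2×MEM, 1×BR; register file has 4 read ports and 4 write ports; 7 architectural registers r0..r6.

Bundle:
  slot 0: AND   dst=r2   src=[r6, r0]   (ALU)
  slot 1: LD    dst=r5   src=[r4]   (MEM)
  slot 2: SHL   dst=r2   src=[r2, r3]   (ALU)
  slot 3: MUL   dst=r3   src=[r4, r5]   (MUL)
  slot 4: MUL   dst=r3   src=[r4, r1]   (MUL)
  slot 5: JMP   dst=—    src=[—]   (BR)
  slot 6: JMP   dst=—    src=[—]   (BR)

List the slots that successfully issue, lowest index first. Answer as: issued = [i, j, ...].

slot 0 (ALU): ISSUE — free A1,Mu2,Ld2,B1 rp2 wp3
slot 1 (MEM): ISSUE — free A1,Mu2,Ld1,B1 rp1 wp2
slot 2 (ALU): stall RD_PORT — free A1,Mu2,Ld1,B1 rp1 wp2
slot 3 (MUL): stall RD_PORT — free A1,Mu2,Ld1,B1 rp1 wp2
slot 4 (MUL): stall RD_PORT — free A1,Mu2,Ld1,B1 rp1 wp2
slot 5 (BR): ISSUE — free A1,Mu2,Ld1,B0 rp1 wp2
slot 6 (BR): stall FU — free A1,Mu2,Ld1,B0 rp1 wp2

issued = [0, 1, 5]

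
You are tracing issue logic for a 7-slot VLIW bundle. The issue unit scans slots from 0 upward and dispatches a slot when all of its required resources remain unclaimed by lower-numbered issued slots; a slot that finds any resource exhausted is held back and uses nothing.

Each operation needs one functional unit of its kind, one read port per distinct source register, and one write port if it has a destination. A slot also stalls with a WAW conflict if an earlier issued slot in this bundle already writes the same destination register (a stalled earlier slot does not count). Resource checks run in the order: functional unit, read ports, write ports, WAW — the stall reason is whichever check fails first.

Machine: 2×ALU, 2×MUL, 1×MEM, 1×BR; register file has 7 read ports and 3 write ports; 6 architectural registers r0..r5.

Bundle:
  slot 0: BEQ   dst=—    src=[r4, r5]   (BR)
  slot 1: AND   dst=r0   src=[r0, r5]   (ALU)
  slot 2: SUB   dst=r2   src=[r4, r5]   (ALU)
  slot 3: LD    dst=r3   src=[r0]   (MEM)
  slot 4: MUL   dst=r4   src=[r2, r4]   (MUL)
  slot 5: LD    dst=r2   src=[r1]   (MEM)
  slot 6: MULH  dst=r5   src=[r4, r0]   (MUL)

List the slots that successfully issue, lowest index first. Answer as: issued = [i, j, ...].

issued = [0, 1, 2, 3]

  0. BR ⇒ go  {2A/2Mu/1Ld/0B | 5r 3w}
  1. ALU→r0 ⇒ go  {1A/2Mu/1Ld/0B | 3r 2w}
  2. ALU→r2 ⇒ go  {0A/2Mu/1Ld/0B | 1r 1w}
  3. MEM→r3 ⇒ go  {0A/2Mu/0Ld/0B | 0r 0w}
  4. MUL→r4 ⇒ no(RD_PORT)  {0A/2Mu/0Ld/0B | 0r 0w}
  5. MEM→r2 ⇒ no(FU)  {0A/2Mu/0Ld/0B | 0r 0w}
  6. MUL→r5 ⇒ no(RD_PORT)  {0A/2Mu/0Ld/0B | 0r 0w}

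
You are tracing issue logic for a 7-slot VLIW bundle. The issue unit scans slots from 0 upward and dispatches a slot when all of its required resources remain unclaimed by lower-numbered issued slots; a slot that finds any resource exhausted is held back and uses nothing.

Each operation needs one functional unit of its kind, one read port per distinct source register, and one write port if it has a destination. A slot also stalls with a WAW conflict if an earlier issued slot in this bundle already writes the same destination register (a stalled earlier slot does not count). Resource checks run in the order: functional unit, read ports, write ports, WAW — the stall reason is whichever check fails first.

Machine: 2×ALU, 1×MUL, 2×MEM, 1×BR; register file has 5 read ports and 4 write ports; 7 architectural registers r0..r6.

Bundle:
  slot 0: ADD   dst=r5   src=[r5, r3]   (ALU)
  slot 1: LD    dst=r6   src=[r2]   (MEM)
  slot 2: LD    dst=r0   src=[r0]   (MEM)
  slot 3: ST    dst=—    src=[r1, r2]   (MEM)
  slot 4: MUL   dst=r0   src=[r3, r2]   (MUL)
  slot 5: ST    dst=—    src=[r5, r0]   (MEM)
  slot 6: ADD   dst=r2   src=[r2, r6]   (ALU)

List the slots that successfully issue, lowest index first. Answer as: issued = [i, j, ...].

(0) want 1×ALU +2rd +1wr — yes → AL1|MU1|ME2|BR1|rd3|wr3
(1) want 1×MEM +1rd +1wr — yes → AL1|MU1|ME1|BR1|rd2|wr2
(2) want 1×MEM +1rd +1wr — yes → AL1|MU1|ME0|BR1|rd1|wr1
(3) want 1×MEM +2rd +0wr — FU → AL1|MU1|ME0|BR1|rd1|wr1
(4) want 1×MUL +2rd +1wr — RD_PORT → AL1|MU1|ME0|BR1|rd1|wr1
(5) want 1×MEM +2rd +0wr — FU → AL1|MU1|ME0|BR1|rd1|wr1
(6) want 1×ALU +2rd +1wr — RD_PORT → AL1|MU1|ME0|BR1|rd1|wr1

issued = [0, 1, 2]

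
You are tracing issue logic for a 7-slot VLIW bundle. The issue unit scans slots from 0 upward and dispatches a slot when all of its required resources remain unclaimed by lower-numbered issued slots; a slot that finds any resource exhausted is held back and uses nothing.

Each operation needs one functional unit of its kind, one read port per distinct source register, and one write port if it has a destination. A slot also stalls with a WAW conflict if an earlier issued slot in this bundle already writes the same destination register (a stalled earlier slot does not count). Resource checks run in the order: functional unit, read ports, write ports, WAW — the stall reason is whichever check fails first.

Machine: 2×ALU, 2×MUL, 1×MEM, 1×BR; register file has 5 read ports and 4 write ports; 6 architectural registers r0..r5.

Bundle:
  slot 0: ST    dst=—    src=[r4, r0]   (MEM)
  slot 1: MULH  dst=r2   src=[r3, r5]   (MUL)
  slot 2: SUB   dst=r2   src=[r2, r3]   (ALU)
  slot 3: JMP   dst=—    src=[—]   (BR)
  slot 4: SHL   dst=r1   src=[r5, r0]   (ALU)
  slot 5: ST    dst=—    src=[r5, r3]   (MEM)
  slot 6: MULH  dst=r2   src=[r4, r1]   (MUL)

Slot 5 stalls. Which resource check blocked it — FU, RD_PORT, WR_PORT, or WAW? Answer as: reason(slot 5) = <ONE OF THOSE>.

[0] MEM needs rd=2 wr=0: ok; after: ALU=2 MUL=2 MEM=0 BR=1, R=3, W=4
[1] MUL needs rd=2 wr=1: ok; after: ALU=2 MUL=1 MEM=0 BR=1, R=1, W=3
[2] ALU needs rd=2 wr=1: RD_PORT; after: ALU=2 MUL=1 MEM=0 BR=1, R=1, W=3
[3] BR needs rd=0 wr=0: ok; after: ALU=2 MUL=1 MEM=0 BR=0, R=1, W=3
[4] ALU needs rd=2 wr=1: RD_PORT; after: ALU=2 MUL=1 MEM=0 BR=0, R=1, W=3
[5] MEM needs rd=2 wr=0: FU; after: ALU=2 MUL=1 MEM=0 BR=0, R=1, W=3
[6] MUL needs rd=2 wr=1: RD_PORT; after: ALU=2 MUL=1 MEM=0 BR=0, R=1, W=3

reason(slot 5) = FU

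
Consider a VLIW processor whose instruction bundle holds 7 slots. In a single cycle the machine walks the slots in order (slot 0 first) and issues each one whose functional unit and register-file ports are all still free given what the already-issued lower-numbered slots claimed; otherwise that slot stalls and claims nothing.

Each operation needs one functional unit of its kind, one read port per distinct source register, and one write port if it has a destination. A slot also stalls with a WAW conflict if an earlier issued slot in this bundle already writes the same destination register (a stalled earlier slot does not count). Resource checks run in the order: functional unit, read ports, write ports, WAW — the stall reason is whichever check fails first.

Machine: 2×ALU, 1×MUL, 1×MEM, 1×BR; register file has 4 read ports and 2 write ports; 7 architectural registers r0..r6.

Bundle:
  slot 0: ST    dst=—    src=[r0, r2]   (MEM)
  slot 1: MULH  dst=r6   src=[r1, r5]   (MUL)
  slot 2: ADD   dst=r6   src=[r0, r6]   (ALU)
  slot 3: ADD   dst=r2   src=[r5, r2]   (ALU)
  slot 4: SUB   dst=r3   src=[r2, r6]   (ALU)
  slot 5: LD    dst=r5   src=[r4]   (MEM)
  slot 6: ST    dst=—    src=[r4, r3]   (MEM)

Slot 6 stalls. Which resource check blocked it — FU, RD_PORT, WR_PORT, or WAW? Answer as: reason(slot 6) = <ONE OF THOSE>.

reason(slot 6) = FU

  0. MEM ⇒ go  {2A/1Mu/0Ld/1B | 2r 2w}
  1. MUL→r6 ⇒ go  {2A/0Mu/0Ld/1B | 0r 1w}
  2. ALU→r6 ⇒ no(RD_PORT)  {2A/0Mu/0Ld/1B | 0r 1w}
  3. ALU→r2 ⇒ no(RD_PORT)  {2A/0Mu/0Ld/1B | 0r 1w}
  4. ALU→r3 ⇒ no(RD_PORT)  {2A/0Mu/0Ld/1B | 0r 1w}
  5. MEM→r5 ⇒ no(FU)  {2A/0Mu/0Ld/1B | 0r 1w}
  6. MEM ⇒ no(FU)  {2A/0Mu/0Ld/1B | 0r 1w}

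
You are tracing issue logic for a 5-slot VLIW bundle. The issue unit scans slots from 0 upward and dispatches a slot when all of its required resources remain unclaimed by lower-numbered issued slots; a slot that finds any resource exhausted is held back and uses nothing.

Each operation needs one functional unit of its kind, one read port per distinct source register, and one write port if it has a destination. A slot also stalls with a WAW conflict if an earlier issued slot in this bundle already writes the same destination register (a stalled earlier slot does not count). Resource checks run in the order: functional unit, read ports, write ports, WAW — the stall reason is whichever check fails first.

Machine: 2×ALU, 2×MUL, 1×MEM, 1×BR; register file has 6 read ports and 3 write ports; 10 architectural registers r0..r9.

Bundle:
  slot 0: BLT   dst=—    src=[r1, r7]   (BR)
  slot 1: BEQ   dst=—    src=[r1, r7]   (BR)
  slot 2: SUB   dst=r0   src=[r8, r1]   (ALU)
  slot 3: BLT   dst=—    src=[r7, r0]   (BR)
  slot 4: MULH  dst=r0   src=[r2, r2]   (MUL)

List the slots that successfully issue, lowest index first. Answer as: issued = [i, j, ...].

issued = [0, 2]

(0) want 1×BR +2rd +0wr — yes → AL2|MU2|ME1|BR0|rd4|wr3
(1) want 1×BR +2rd +0wr — FU → AL2|MU2|ME1|BR0|rd4|wr3
(2) want 1×ALU +2rd +1wr — yes → AL1|MU2|ME1|BR0|rd2|wr2
(3) want 1×BR +2rd +0wr — FU → AL1|MU2|ME1|BR0|rd2|wr2
(4) want 1×MUL +1rd +1wr — WAW → AL1|MU2|ME1|BR0|rd2|wr2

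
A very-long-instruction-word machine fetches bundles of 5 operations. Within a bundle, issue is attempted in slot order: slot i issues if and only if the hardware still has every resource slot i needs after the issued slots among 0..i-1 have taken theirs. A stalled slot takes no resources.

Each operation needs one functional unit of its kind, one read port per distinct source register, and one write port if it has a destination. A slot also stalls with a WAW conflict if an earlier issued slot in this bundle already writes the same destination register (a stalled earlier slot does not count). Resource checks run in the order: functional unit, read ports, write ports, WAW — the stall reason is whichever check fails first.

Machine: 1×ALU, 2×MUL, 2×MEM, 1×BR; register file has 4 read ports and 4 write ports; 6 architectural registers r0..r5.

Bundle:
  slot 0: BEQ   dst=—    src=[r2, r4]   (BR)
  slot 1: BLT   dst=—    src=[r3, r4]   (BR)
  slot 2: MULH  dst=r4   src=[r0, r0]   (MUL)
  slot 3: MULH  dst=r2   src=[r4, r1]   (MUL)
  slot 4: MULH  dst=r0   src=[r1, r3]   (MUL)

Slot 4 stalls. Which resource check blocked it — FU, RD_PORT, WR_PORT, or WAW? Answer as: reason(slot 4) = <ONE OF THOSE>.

reason(slot 4) = RD_PORT

[0] BR needs rd=2 wr=0: ok; after: ALU=1 MUL=2 MEM=2 BR=0, R=2, W=4
[1] BR needs rd=2 wr=0: FU; after: ALU=1 MUL=2 MEM=2 BR=0, R=2, W=4
[2] MUL needs rd=1 wr=1: ok; after: ALU=1 MUL=1 MEM=2 BR=0, R=1, W=3
[3] MUL needs rd=2 wr=1: RD_PORT; after: ALU=1 MUL=1 MEM=2 BR=0, R=1, W=3
[4] MUL needs rd=2 wr=1: RD_PORT; after: ALU=1 MUL=1 MEM=2 BR=0, R=1, W=3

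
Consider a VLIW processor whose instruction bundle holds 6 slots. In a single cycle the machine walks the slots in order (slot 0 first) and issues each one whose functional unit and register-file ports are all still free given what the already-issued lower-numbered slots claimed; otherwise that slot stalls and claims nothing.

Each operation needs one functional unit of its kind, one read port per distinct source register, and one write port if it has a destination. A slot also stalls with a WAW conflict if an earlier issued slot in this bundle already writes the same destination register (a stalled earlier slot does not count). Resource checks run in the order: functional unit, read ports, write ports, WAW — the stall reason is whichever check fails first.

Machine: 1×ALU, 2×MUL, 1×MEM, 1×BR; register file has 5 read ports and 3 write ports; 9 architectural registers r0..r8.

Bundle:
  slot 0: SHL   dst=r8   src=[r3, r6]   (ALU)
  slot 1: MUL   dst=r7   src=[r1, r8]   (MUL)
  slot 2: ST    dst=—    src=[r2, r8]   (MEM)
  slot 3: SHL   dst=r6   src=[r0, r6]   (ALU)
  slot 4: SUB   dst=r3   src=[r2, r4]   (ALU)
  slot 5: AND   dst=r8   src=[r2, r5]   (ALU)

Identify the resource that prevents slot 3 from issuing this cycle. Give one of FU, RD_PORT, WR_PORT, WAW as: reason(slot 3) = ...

reason(slot 3) = FU

#0 ALU src=r3,r6 dispatched  <A:0 Mu:2 Ld:1 B:1 rd:3 wr:2>
#1 MUL src=r1,r8 dispatched  <A:0 Mu:1 Ld:1 B:1 rd:1 wr:1>
#2 MEM src=r2,r8 held:RD_PORT  <A:0 Mu:1 Ld:1 B:1 rd:1 wr:1>
#3 ALU src=r0,r6 held:FU  <A:0 Mu:1 Ld:1 B:1 rd:1 wr:1>
#4 ALU src=r2,r4 held:FU  <A:0 Mu:1 Ld:1 B:1 rd:1 wr:1>
#5 ALU src=r2,r5 held:FU  <A:0 Mu:1 Ld:1 B:1 rd:1 wr:1>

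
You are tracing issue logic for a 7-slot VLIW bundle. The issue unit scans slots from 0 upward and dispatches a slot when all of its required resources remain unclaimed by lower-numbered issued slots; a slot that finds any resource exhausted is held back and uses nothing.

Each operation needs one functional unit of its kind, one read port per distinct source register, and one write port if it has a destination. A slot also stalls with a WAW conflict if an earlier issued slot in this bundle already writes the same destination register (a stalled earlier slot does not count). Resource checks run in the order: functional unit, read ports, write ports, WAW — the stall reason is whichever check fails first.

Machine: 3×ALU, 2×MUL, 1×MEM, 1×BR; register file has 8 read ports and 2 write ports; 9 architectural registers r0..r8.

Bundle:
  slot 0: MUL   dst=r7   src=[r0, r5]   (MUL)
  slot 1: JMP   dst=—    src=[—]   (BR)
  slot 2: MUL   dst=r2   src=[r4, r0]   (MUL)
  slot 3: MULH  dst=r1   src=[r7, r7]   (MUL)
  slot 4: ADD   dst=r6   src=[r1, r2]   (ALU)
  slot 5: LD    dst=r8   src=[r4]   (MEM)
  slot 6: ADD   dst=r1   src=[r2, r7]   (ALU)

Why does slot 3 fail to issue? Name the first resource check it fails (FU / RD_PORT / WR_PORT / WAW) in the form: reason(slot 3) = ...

reason(slot 3) = FU

[0] MUL needs rd=2 wr=1: ok; after: ALU=3 MUL=1 MEM=1 BR=1, R=6, W=1
[1] BR needs rd=0 wr=0: ok; after: ALU=3 MUL=1 MEM=1 BR=0, R=6, W=1
[2] MUL needs rd=2 wr=1: ok; after: ALU=3 MUL=0 MEM=1 BR=0, R=4, W=0
[3] MUL needs rd=1 wr=1: FU; after: ALU=3 MUL=0 MEM=1 BR=0, R=4, W=0
[4] ALU needs rd=2 wr=1: WR_PORT; after: ALU=3 MUL=0 MEM=1 BR=0, R=4, W=0
[5] MEM needs rd=1 wr=1: WR_PORT; after: ALU=3 MUL=0 MEM=1 BR=0, R=4, W=0
[6] ALU needs rd=2 wr=1: WR_PORT; after: ALU=3 MUL=0 MEM=1 BR=0, R=4, W=0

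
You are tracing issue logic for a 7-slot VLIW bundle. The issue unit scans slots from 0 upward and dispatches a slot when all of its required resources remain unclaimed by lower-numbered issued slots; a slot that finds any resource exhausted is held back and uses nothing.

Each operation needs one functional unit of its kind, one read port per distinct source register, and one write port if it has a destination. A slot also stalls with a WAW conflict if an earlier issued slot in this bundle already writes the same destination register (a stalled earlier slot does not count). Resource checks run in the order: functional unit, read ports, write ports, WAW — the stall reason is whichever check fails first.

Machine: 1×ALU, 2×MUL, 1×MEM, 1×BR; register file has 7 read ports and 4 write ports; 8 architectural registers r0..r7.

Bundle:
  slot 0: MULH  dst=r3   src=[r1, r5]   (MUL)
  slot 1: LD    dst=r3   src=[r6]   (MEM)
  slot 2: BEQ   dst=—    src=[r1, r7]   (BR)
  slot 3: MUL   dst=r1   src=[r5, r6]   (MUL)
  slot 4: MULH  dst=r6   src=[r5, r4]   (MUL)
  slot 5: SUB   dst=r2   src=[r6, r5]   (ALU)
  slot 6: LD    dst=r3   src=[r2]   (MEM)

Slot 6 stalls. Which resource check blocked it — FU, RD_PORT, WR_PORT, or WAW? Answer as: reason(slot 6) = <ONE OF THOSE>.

(0) want 1×MUL +2rd +1wr — yes → AL1|MU1|ME1|BR1|rd5|wr3
(1) want 1×MEM +1rd +1wr — WAW → AL1|MU1|ME1|BR1|rd5|wr3
(2) want 1×BR +2rd +0wr — yes → AL1|MU1|ME1|BR0|rd3|wr3
(3) want 1×MUL +2rd +1wr — yes → AL1|MU0|ME1|BR0|rd1|wr2
(4) want 1×MUL +2rd +1wr — FU → AL1|MU0|ME1|BR0|rd1|wr2
(5) want 1×ALU +2rd +1wr — RD_PORT → AL1|MU0|ME1|BR0|rd1|wr2
(6) want 1×MEM +1rd +1wr — WAW → AL1|MU0|ME1|BR0|rd1|wr2

reason(slot 6) = WAW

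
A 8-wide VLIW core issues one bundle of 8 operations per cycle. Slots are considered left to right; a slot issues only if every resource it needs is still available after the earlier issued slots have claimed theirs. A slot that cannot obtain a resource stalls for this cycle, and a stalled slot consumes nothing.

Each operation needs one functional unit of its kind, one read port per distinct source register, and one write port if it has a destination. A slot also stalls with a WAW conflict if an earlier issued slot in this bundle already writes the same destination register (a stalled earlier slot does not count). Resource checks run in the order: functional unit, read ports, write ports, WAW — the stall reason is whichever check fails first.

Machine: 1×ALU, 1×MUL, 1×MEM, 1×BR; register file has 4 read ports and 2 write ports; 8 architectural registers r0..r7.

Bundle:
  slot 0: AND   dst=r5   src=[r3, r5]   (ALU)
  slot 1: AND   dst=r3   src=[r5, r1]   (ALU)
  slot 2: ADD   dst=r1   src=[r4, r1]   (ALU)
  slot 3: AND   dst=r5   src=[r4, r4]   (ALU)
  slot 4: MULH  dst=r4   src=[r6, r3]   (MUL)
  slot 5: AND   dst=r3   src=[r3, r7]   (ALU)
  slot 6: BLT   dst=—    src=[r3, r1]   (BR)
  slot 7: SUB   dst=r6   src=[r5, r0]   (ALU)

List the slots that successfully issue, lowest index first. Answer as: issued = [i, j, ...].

slot 0 (ALU): ISSUE — free A0,Mu1,Ld1,B1 rp2 wp1
slot 1 (ALU): stall FU — free A0,Mu1,Ld1,B1 rp2 wp1
slot 2 (ALU): stall FU — free A0,Mu1,Ld1,B1 rp2 wp1
slot 3 (ALU): stall FU — free A0,Mu1,Ld1,B1 rp2 wp1
slot 4 (MUL): ISSUE — free A0,Mu0,Ld1,B1 rp0 wp0
slot 5 (ALU): stall FU — free A0,Mu0,Ld1,B1 rp0 wp0
slot 6 (BR): stall RD_PORT — free A0,Mu0,Ld1,B1 rp0 wp0
slot 7 (ALU): stall FU — free A0,Mu0,Ld1,B1 rp0 wp0

issued = [0, 4]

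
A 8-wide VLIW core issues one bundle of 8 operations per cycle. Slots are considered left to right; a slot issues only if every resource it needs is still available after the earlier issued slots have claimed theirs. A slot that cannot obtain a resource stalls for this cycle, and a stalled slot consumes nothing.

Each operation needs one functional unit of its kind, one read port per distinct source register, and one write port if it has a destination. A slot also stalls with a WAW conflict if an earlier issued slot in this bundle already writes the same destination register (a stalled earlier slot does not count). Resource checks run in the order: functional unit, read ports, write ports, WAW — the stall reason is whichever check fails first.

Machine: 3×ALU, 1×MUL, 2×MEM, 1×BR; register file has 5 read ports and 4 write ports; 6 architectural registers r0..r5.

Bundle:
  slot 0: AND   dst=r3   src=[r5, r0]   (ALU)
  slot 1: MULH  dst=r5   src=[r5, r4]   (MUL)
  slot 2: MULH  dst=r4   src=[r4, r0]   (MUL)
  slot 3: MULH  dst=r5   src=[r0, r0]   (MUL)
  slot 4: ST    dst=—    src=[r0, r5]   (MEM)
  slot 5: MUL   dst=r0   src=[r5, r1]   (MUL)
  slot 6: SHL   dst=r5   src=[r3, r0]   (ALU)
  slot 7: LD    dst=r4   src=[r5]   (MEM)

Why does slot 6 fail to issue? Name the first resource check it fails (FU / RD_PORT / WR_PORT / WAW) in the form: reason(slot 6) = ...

reason(slot 6) = RD_PORT

  0. ALU→r3 ⇒ go  {2A/1Mu/2Ld/1B | 3r 3w}
  1. MUL→r5 ⇒ go  {2A/0Mu/2Ld/1B | 1r 2w}
  2. MUL→r4 ⇒ no(FU)  {2A/0Mu/2Ld/1B | 1r 2w}
  3. MUL→r5 ⇒ no(FU)  {2A/0Mu/2Ld/1B | 1r 2w}
  4. MEM ⇒ no(RD_PORT)  {2A/0Mu/2Ld/1B | 1r 2w}
  5. MUL→r0 ⇒ no(FU)  {2A/0Mu/2Ld/1B | 1r 2w}
  6. ALU→r5 ⇒ no(RD_PORT)  {2A/0Mu/2Ld/1B | 1r 2w}
  7. MEM→r4 ⇒ go  {2A/0Mu/1Ld/1B | 0r 1w}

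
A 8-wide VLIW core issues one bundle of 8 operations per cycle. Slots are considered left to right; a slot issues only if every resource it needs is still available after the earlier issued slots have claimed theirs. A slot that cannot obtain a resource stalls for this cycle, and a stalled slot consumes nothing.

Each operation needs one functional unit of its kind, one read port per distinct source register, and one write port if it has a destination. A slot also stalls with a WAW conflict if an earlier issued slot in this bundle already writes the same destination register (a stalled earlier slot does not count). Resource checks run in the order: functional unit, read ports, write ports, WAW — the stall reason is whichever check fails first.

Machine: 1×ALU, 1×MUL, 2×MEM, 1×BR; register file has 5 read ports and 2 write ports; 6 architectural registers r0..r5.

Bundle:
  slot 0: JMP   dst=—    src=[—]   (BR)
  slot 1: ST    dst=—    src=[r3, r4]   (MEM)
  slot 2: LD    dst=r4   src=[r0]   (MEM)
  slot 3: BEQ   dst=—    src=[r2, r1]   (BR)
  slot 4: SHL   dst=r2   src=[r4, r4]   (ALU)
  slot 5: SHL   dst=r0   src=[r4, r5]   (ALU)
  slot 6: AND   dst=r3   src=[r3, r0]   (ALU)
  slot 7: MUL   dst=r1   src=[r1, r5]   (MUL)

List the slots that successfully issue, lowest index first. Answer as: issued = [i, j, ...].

issued = [0, 1, 2, 4]

(0) want 1×BR +0rd +0wr — yes → AL1|MU1|ME2|BR0|rd5|wr2
(1) want 1×MEM +2rd +0wr — yes → AL1|MU1|ME1|BR0|rd3|wr2
(2) want 1×MEM +1rd +1wr — yes → AL1|MU1|ME0|BR0|rd2|wr1
(3) want 1×BR +2rd +0wr — FU → AL1|MU1|ME0|BR0|rd2|wr1
(4) want 1×ALU +1rd +1wr — yes → AL0|MU1|ME0|BR0|rd1|wr0
(5) want 1×ALU +2rd +1wr — FU → AL0|MU1|ME0|BR0|rd1|wr0
(6) want 1×ALU +2rd +1wr — FU → AL0|MU1|ME0|BR0|rd1|wr0
(7) want 1×MUL +2rd +1wr — RD_PORT → AL0|MU1|ME0|BR0|rd1|wr0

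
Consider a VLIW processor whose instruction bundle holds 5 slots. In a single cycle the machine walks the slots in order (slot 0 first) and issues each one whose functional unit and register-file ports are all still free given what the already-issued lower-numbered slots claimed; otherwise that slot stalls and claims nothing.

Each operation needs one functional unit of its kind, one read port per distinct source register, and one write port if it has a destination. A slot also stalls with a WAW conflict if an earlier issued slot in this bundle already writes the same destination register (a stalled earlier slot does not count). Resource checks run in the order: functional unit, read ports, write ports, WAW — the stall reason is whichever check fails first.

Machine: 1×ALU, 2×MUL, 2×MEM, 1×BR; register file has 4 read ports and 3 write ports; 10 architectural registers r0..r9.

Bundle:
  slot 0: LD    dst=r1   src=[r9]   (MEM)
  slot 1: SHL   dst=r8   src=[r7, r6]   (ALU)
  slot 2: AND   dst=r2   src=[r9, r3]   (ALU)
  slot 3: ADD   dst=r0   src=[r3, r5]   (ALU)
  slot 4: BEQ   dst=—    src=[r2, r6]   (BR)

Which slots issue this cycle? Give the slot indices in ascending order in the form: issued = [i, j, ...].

[0] MEM needs rd=1 wr=1: ok; after: ALU=1 MUL=2 MEM=1 BR=1, R=3, W=2
[1] ALU needs rd=2 wr=1: ok; after: ALU=0 MUL=2 MEM=1 BR=1, R=1, W=1
[2] ALU needs rd=2 wr=1: FU; after: ALU=0 MUL=2 MEM=1 BR=1, R=1, W=1
[3] ALU needs rd=2 wr=1: FU; after: ALU=0 MUL=2 MEM=1 BR=1, R=1, W=1
[4] BR needs rd=2 wr=0: RD_PORT; after: ALU=0 MUL=2 MEM=1 BR=1, R=1, W=1

issued = [0, 1]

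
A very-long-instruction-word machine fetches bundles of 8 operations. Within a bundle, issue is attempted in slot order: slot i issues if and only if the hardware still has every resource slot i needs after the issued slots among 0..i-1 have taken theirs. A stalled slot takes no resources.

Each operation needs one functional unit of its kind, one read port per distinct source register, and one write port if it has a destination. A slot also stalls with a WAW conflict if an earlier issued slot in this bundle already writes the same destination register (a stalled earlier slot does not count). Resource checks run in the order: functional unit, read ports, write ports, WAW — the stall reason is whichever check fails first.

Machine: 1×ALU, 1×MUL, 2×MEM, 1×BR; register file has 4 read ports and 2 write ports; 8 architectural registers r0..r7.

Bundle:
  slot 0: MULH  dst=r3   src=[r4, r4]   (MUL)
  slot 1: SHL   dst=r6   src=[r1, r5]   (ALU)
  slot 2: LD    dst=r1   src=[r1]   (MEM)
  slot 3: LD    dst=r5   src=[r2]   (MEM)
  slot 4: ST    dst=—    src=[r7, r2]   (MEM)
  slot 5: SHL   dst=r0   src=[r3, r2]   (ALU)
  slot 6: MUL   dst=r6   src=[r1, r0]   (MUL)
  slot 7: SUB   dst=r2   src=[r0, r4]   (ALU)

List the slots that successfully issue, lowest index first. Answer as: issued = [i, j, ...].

issued = [0, 1]

(0) want 1×MUL +1rd +1wr — yes → AL1|MU0|ME2|BR1|rd3|wr1
(1) want 1×ALU +2rd +1wr — yes → AL0|MU0|ME2|BR1|rd1|wr0
(2) want 1×MEM +1rd +1wr — WR_PORT → AL0|MU0|ME2|BR1|rd1|wr0
(3) want 1×MEM +1rd +1wr — WR_PORT → AL0|MU0|ME2|BR1|rd1|wr0
(4) want 1×MEM +2rd +0wr — RD_PORT → AL0|MU0|ME2|BR1|rd1|wr0
(5) want 1×ALU +2rd +1wr — FU → AL0|MU0|ME2|BR1|rd1|wr0
(6) want 1×MUL +2rd +1wr — FU → AL0|MU0|ME2|BR1|rd1|wr0
(7) want 1×ALU +2rd +1wr — FU → AL0|MU0|ME2|BR1|rd1|wr0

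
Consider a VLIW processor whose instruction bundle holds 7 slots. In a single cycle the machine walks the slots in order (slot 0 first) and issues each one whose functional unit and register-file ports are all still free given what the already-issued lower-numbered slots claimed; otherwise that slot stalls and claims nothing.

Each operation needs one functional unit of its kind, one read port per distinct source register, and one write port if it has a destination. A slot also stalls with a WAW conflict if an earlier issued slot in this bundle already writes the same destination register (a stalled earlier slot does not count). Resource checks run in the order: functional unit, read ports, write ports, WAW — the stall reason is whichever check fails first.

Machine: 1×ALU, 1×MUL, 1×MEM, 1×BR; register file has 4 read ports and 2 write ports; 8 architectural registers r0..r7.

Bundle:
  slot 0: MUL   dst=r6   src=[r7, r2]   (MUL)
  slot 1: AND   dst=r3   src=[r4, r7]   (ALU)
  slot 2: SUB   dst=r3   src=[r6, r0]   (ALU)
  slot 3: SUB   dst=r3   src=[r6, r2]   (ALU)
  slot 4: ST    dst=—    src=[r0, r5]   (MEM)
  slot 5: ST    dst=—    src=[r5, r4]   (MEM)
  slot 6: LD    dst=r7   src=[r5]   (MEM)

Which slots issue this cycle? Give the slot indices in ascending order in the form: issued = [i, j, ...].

issued = [0, 1]

[0] MUL needs rd=2 wr=1: ok; after: ALU=1 MUL=0 MEM=1 BR=1, R=2, W=1
[1] ALU needs rd=2 wr=1: ok; after: ALU=0 MUL=0 MEM=1 BR=1, R=0, W=0
[2] ALU needs rd=2 wr=1: FU; after: ALU=0 MUL=0 MEM=1 BR=1, R=0, W=0
[3] ALU needs rd=2 wr=1: FU; after: ALU=0 MUL=0 MEM=1 BR=1, R=0, W=0
[4] MEM needs rd=2 wr=0: RD_PORT; after: ALU=0 MUL=0 MEM=1 BR=1, R=0, W=0
[5] MEM needs rd=2 wr=0: RD_PORT; after: ALU=0 MUL=0 MEM=1 BR=1, R=0, W=0
[6] MEM needs rd=1 wr=1: RD_PORT; after: ALU=0 MUL=0 MEM=1 BR=1, R=0, W=0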